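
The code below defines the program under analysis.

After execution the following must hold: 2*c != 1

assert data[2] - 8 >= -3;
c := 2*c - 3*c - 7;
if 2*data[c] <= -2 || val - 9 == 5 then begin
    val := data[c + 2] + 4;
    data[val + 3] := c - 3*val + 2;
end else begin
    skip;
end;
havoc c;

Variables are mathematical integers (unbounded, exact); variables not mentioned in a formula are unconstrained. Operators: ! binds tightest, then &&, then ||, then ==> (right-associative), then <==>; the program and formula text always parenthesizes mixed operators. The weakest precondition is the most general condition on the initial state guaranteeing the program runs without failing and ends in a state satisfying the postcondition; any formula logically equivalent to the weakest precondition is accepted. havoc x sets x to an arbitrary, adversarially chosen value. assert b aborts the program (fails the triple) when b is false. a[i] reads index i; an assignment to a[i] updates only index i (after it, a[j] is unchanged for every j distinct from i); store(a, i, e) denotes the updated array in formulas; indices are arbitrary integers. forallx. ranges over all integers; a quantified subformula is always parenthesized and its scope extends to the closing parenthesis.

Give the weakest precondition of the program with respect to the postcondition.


Working backward. After the program, 2*c != 1 must hold.
Before havoc c: forall c_1. 2*c_1 != 1
Then branch requires forall c_1. 2*c_1 != 1; else branch requires forall c_1. 2*c_1 != 1.
Before the if: ((2*data[c] <= -2 || val == 14) ==> (forall c_1. 2*c_1 != 1)) && ((!(2*data[c] <= -2 || val == 14)) ==> (forall c_1. 2*c_1 != 1))
Before c := 2*c - 3*c - 7: ((2*data[-c - 7] <= -2 || val == 14) ==> (forall c_1. 2*c_1 != 1)) && ((!(2*data[-c - 7] <= -2 || val == 14)) ==> (forall c_1. 2*c_1 != 1))
Before assert data[2] - 8 >= -3: data[2] >= 5 && ((2*data[-c - 7] <= -2 || val == 14) ==> (forall c_1. 2*c_1 != 1)) && ((!(2*data[-c - 7] <= -2 || val == 14)) ==> (forall c_1. 2*c_1 != 1))
Answer: WP = data[2] >= 5 && ((2*data[-c - 7] <= -2 || val == 14) ==> (forall c_1. 2*c_1 != 1)) && ((!(2*data[-c - 7] <= -2 || val == 14)) ==> (forall c_1. 2*c_1 != 1))


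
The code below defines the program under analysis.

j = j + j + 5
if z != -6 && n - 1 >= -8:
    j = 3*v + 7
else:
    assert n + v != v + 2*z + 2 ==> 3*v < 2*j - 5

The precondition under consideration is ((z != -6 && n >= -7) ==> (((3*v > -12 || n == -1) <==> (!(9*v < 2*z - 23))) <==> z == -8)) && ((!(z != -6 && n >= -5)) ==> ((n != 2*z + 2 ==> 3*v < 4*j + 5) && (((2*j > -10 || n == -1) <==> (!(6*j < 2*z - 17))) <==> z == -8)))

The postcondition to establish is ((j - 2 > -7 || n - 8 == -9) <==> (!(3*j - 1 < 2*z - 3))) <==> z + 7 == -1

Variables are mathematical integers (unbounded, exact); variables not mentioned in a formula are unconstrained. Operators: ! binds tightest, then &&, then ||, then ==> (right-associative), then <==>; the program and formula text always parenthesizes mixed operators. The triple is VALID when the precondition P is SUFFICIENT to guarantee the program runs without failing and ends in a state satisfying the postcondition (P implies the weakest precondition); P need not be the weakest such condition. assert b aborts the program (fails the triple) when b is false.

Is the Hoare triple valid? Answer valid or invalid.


Working backward. After the program, the postcondition ((j - 2 > -7 || n - 8 == -9) <==> (!(3*j - 1 < 2*z - 3))) <==> z + 7 == -1 must hold; in canonical form it is ((j > -5 || n == -1) <==> (!(3*j < 2*z - 2))) <==> z == -8.
Then branch requires ((3*v > -12 || n == -1) <==> (!(9*v < 2*z - 23))) <==> z == -8; else branch requires (n != 2*z + 2 ==> 3*v < 2*j - 5) && (((j > -5 || n == -1) <==> (!(3*j < 2*z - 2))) <==> z == -8).
Before the if: ((z != -6 && n >= -7) ==> (((3*v > -12 || n == -1) <==> (!(9*v < 2*z - 23))) <==> z == -8)) && ((!(z != -6 && n >= -7)) ==> ((n != 2*z + 2 ==> 3*v < 2*j - 5) && (((j > -5 || n == -1) <==> (!(3*j < 2*z - 2))) <==> z == -8)))
Before j := j + j + 5: ((z != -6 && n >= -7) ==> (((3*v > -12 || n == -1) <==> (!(9*v < 2*z - 23))) <==> z == -8)) && ((!(z != -6 && n >= -7)) ==> ((n != 2*z + 2 ==> 3*v < 4*j + 5) && (((2*j > -10 || n == -1) <==> (!(6*j < 2*z - 17))) <==> z == -8)))
The weakest precondition is ((z != -6 && n >= -7) ==> (((3*v > -12 || n == -1) <==> (!(9*v < 2*z - 23))) <==> z == -8)) && ((!(z != -6 && n >= -7)) ==> ((n != 2*z + 2 ==> 3*v < 4*j + 5) && (((2*j > -10 || n == -1) <==> (!(6*j < 2*z - 17))) <==> z == -8))).
Check whether ((z != -6 && n >= -7) ==> (((3*v > -12 || n == -1) <==> (!(9*v < 2*z - 23))) <==> z == -8)) && ((!(z != -6 && n >= -5)) ==> ((n != 2*z + 2 ==> 3*v < 4*j + 5) && (((2*j > -10 || n == -1) <==> (!(6*j < 2*z - 17))) <==> z == -8))) implies it.
Every state satisfying the precondition satisfies the weakest precondition: the implication holds.
Answer: valid


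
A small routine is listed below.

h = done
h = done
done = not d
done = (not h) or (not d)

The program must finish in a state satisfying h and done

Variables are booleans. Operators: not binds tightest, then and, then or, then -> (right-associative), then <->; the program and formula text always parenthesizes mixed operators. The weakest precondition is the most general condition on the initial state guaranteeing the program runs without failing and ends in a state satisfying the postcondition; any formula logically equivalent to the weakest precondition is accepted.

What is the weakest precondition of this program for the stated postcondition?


Working backward. After the program, h and done must hold.
Before done := (not h) or (not d): h and ((not h) or (not d))
Before done := not d: h and ((not h) or (not d))
Before h := done: done and ((not done) or (not d))
Before h := done: done and ((not done) or (not d))
Answer: WP = done and ((not done) or (not d))


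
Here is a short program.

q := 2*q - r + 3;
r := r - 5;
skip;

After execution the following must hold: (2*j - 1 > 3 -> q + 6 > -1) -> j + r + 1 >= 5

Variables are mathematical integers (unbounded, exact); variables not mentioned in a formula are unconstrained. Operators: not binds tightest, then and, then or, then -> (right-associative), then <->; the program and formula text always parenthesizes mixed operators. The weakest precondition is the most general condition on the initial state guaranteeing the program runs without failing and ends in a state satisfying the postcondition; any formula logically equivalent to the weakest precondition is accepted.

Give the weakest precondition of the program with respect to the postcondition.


Working backward. After the program, the postcondition (2*j - 1 > 3 -> q + 6 > -1) -> j + r + 1 >= 5 must hold; in canonical form it is (2*j > 4 -> q > -7) -> j + r >= 4.
Before skip: (2*j > 4 -> q > -7) -> j + r >= 4
Before r := r - 5: (2*j > 4 -> q > -7) -> j + r >= 9
Before q := 2*q - r + 3: (2*j > 4 -> 2*q > r - 10) -> j + r >= 9
Answer: WP = (2*j > 4 -> 2*q > r - 10) -> j + r >= 9


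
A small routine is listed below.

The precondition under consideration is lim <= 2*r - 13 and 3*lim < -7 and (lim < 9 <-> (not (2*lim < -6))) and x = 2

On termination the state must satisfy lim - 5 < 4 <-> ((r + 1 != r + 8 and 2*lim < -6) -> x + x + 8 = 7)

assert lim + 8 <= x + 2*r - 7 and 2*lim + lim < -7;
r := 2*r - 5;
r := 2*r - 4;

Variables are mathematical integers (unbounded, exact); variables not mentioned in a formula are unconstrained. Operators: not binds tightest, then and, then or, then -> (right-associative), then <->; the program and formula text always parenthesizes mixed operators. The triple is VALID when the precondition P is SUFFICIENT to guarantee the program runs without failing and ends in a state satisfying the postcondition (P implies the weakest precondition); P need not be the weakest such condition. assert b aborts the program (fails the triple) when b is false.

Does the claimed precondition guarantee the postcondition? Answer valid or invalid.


Working backward. After the program, the postcondition lim - 5 < 4 <-> ((r + 1 != r + 8 and 2*lim < -6) -> x + x + 8 = 7) must hold; in canonical form it is lim < 9 <-> (2*lim < -6 -> 2*x = -1).
Before r := 2*r - 4: lim < 9 <-> (2*lim < -6 -> 2*x = -1)
Before r := 2*r - 5: lim < 9 <-> (2*lim < -6 -> 2*x = -1)
Before assert lim + 8 <= x + 2*r - 7 and 2*lim + lim < -7: lim <= 2*r + x - 15 and 3*lim < -7 and (lim < 9 <-> (2*lim < -6 -> 2*x = -1))
The weakest precondition is lim <= 2*r + x - 15 and 3*lim < -7 and (lim < 9 <-> (2*lim < -6 -> 2*x = -1)).
Check whether lim <= 2*r - 13 and 3*lim < -7 and (lim < 9 <-> (not (2*lim < -6))) and x = 2 implies it.
Every state satisfying the precondition satisfies the weakest precondition: the implication holds.
Answer: valid


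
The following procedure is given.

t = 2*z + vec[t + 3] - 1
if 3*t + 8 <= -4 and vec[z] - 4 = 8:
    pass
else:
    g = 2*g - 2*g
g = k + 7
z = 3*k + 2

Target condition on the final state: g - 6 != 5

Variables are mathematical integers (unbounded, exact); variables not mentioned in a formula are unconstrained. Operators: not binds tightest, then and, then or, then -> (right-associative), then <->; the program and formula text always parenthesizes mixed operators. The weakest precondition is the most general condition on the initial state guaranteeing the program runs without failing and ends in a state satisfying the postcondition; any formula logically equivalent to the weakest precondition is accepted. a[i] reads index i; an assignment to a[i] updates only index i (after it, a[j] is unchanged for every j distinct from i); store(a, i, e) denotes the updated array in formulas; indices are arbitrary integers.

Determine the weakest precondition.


Working backward. After the program, the postcondition g - 6 != 5 must hold; in canonical form it is g != 11.
Before z := 3*k + 2: g != 11
Before g := k + 7: k != 4
Then branch requires k != 4; else branch requires k != 4.
Before the if: ((3*t <= -12 and vec[z] = 12) -> k != 4) and ((not (3*t <= -12 and vec[z] = 12)) -> k != 4)
Before t := 2*z + vec[t + 3] - 1: ((3*vec[t + 3] + 6*z <= -9 and vec[z] = 12) -> k != 4) and ((not (3*vec[t + 3] + 6*z <= -9 and vec[z] = 12)) -> k != 4)
Answer: WP = ((3*vec[t + 3] + 6*z <= -9 and vec[z] = 12) -> k != 4) and ((not (3*vec[t + 3] + 6*z <= -9 and vec[z] = 12)) -> k != 4)


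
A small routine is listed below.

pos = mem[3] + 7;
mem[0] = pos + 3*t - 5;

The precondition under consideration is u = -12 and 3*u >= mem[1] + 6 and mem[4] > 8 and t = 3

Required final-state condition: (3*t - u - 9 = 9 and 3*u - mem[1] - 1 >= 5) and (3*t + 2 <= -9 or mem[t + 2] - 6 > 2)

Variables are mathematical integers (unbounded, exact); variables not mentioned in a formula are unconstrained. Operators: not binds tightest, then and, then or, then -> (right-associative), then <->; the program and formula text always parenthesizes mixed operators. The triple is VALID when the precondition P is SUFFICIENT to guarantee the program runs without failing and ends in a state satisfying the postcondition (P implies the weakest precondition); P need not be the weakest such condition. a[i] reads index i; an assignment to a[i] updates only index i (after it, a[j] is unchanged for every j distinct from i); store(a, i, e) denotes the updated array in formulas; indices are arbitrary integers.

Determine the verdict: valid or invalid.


Working backward. After the program, the postcondition (3*t - u - 9 = 9 and 3*u - mem[1] - 1 >= 5) and (3*t + 2 <= -9 or mem[t + 2] - 6 > 2) must hold; in canonical form it is 3*t = u + 18 and 3*u >= mem[1] + 6 and (3*t <= -11 or mem[t + 2] > 8).
Before mem[0] := pos + 3*t - 5: 3*t = u + 18 and 3*u >= mem[1] + 6 and (3*t <= -11 or store(mem, 0, pos + 3*t - 5)[t + 2] > 8)
Before pos := mem[3] + 7: 3*t = u + 18 and 3*u >= mem[1] + 6 and (3*t <= -11 or store(mem, 0, mem[3] + 3*t + 2)[t + 2] > 8)
The weakest precondition is 3*t = u + 18 and 3*u >= mem[1] + 6 and (3*t <= -11 or store(mem, 0, mem[3] + 3*t + 2)[t + 2] > 8).
Check whether u = -12 and 3*u >= mem[1] + 6 and mem[4] > 8 and t = 3 implies it.
Countermodel: at the initial state mem = {[0] = -42, [1] = -42, [3] = -42, [4] = 9, [5] = -42, elsewhere -42}, t = 3, u = -12, the precondition holds but the weakest precondition fails.
Answer: invalid


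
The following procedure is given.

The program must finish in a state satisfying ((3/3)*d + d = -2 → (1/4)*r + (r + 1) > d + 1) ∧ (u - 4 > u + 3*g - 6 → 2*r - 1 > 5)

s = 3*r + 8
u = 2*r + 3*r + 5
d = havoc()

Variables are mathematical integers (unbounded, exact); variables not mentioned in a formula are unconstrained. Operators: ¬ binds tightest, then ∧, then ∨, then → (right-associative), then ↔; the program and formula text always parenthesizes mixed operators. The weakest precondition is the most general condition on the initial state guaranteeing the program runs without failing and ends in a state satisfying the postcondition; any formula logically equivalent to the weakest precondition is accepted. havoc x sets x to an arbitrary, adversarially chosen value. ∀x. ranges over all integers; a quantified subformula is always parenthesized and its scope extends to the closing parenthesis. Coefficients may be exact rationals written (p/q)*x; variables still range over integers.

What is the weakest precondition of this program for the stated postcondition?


Working backward. After the program, the postcondition ((3/3)*d + d = -2 → (1/4)*r + (r + 1) > d + 1) ∧ (u - 4 > u + 3*g - 6 → 2*r - 1 > 5) must hold; in canonical form it is (2*d = -2 → (5/4)*r > d) ∧ (3*g < 2 → 2*r > 6).
Before havoc d: ∀d_1. ((2*d_1 = -2 → (5/4)*r > d_1) ∧ (3*g < 2 → 2*r > 6))
Before u := 2*r + 3*r + 5: ∀d_1. ((2*d_1 = -2 → (5/4)*r > d_1) ∧ (3*g < 2 → 2*r > 6))
Before s := 3*r + 8: ∀d_1. ((2*d_1 = -2 → (5/4)*r > d_1) ∧ (3*g < 2 → 2*r > 6))
Answer: WP = ∀d_1. ((2*d_1 = -2 → (5/4)*r > d_1) ∧ (3*g < 2 → 2*r > 6))


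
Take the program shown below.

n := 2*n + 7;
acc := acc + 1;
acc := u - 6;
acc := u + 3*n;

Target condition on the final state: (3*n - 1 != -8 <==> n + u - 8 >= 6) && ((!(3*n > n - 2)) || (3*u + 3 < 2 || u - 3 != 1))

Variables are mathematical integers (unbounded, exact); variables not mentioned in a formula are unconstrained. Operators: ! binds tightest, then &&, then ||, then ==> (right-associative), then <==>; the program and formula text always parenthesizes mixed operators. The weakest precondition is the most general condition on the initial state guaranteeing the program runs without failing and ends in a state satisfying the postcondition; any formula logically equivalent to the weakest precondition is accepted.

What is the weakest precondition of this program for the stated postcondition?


Working backward. After the program, the postcondition (3*n - 1 != -8 <==> n + u - 8 >= 6) && ((!(3*n > n - 2)) || (3*u + 3 < 2 || u - 3 != 1)) must hold; in canonical form it is (3*n != -7 <==> n + u >= 14) && ((!(2*n > -2)) || 3*u < -1 || u != 4).
Before acc := u + 3*n: (3*n != -7 <==> n + u >= 14) && ((!(2*n > -2)) || 3*u < -1 || u != 4)
Before acc := u - 6: (3*n != -7 <==> n + u >= 14) && ((!(2*n > -2)) || 3*u < -1 || u != 4)
Before acc := acc + 1: (3*n != -7 <==> n + u >= 14) && ((!(2*n > -2)) || 3*u < -1 || u != 4)
Before n := 2*n + 7: (6*n != -28 <==> 2*n + u >= 7) && ((!(4*n > -16)) || 3*u < -1 || u != 4)
Answer: WP = (6*n != -28 <==> 2*n + u >= 7) && ((!(4*n > -16)) || 3*u < -1 || u != 4)


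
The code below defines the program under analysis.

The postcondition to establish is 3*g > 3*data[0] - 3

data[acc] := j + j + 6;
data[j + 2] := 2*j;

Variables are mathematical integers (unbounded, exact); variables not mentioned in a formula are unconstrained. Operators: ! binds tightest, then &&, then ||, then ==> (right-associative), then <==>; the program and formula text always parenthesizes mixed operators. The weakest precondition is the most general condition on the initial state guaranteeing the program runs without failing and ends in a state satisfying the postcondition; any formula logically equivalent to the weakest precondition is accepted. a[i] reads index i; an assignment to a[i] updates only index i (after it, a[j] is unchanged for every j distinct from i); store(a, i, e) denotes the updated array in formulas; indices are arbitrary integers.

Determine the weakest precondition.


Working backward. After the program, 3*g > 3*data[0] - 3 must hold.
Before data[j + 2] := 2*j: 3*g > 3*store(data, j + 2, 2*j)[0] - 3
Before data[acc] := j + j + 6: 3*g > 3*store(store(data, acc, 2*j + 6), j + 2, 2*j)[0] - 3
Answer: WP = 3*g > 3*store(store(data, acc, 2*j + 6), j + 2, 2*j)[0] - 3


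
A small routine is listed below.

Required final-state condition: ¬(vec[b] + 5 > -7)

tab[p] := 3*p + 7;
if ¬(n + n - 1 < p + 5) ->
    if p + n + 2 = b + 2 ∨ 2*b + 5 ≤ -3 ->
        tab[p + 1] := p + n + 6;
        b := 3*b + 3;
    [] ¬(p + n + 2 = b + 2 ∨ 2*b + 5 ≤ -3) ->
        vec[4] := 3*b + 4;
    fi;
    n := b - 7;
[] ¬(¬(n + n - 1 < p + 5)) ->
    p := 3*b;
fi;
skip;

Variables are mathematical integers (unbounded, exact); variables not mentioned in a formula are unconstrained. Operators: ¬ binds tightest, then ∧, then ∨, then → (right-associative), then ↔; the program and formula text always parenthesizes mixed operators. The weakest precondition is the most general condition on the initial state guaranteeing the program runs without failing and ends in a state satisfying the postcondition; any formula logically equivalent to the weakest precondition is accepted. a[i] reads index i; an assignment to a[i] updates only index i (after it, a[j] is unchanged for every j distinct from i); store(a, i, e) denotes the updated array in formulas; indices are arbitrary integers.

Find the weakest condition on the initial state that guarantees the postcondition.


Working backward. After the program, the postcondition ¬(vec[b] + 5 > -7) must hold; in canonical form it is ¬(vec[b] > -12).
Before skip: ¬(vec[b] > -12)
Then branch requires ((n + p = b ∨ 2*b ≤ -8) → (¬(vec[3*b + 3] > -12))) ∧ ((¬(n + p = b ∨ 2*b ≤ -8)) → (¬(store(vec, 4, 3*b + 4)[b] > -12))); else branch requires ¬(vec[b] > -12).
Before the if: ((¬(2*n < p + 6)) → (((n + p = b ∨ 2*b ≤ -8) → (¬(vec[3*b + 3] > -12))) ∧ ((¬(n + p = b ∨ 2*b ≤ -8)) → (¬(store(vec, 4, 3*b + 4)[b] > -12))))) ∧ (2*n < p + 6 → (¬(vec[b] > -12)))
Before tab[p] := 3*p + 7: ((¬(2*n < p + 6)) → (((n + p = b ∨ 2*b ≤ -8) → (¬(vec[3*b + 3] > -12))) ∧ ((¬(n + p = b ∨ 2*b ≤ -8)) → (¬(store(vec, 4, 3*b + 4)[b] > -12))))) ∧ (2*n < p + 6 → (¬(vec[b] > -12)))
Answer: WP = ((¬(2*n < p + 6)) → (((n + p = b ∨ 2*b ≤ -8) → (¬(vec[3*b + 3] > -12))) ∧ ((¬(n + p = b ∨ 2*b ≤ -8)) → (¬(store(vec, 4, 3*b + 4)[b] > -12))))) ∧ (2*n < p + 6 → (¬(vec[b] > -12)))


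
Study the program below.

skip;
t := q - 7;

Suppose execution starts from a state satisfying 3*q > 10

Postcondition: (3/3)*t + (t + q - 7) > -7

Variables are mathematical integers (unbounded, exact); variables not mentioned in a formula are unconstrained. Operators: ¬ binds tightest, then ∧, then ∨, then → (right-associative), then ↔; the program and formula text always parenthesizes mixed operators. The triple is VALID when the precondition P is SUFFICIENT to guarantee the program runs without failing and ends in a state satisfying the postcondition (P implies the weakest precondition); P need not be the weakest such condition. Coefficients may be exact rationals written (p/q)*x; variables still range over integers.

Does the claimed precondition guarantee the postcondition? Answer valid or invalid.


Working backward. After the program, the postcondition (3/3)*t + (t + q - 7) > -7 must hold; in canonical form it is q + 2*t > 0.
Before t := q - 7: 3*q > 14
Before skip: 3*q > 14
The weakest precondition is 3*q > 14.
Check whether 3*q > 10 implies it.
Countermodel: at the initial state q = 4, the precondition holds but the weakest precondition fails.
Answer: invalid


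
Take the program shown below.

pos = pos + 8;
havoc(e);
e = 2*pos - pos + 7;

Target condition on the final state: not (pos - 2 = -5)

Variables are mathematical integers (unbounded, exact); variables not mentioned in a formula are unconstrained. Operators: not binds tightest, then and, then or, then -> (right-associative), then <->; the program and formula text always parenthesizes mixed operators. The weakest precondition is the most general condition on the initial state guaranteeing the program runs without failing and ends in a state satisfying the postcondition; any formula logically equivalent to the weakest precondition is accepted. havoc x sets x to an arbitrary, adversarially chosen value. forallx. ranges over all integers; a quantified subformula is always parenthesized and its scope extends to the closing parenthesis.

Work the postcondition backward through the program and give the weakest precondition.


Working backward. After the program, the postcondition not (pos - 2 = -5) must hold; in canonical form it is not (pos = -3).
Before e := 2*pos - pos + 7: not (pos = -3)
Before havoc e: not (pos = -3)
Before pos := pos + 8: not (pos = -11)
Answer: WP = not (pos = -11)


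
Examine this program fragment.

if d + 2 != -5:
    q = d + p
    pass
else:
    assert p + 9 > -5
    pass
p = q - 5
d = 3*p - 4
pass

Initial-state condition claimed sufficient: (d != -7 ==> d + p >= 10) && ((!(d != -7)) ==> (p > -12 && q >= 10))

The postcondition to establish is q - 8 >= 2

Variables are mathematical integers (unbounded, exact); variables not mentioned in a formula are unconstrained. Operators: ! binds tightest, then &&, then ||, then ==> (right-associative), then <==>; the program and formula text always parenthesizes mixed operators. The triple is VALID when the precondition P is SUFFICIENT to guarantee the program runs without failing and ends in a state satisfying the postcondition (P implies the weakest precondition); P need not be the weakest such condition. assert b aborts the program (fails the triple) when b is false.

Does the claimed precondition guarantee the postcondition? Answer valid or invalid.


Working backward. After the program, the postcondition q - 8 >= 2 must hold; in canonical form it is q >= 10.
Before skip: q >= 10
Before d := 3*p - 4: q >= 10
Before p := q - 5: q >= 10
Then branch requires d + p >= 10; else branch requires p > -14 && q >= 10.
Before the if: (d != -7 ==> d + p >= 10) && ((!(d != -7)) ==> (p > -14 && q >= 10))
The weakest precondition is (d != -7 ==> d + p >= 10) && ((!(d != -7)) ==> (p > -14 && q >= 10)).
Check whether (d != -7 ==> d + p >= 10) && ((!(d != -7)) ==> (p > -12 && q >= 10)) implies it.
Every state satisfying the precondition satisfies the weakest precondition: the implication holds.
Answer: valid


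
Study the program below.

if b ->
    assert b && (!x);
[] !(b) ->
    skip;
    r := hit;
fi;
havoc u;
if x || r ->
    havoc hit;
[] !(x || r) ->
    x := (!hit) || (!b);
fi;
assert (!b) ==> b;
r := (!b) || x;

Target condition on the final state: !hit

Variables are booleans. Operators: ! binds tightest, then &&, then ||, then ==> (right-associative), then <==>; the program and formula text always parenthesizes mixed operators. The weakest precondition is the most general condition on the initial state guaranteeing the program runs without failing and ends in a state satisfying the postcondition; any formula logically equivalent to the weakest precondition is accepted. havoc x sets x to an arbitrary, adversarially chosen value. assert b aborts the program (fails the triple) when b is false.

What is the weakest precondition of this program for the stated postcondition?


Working backward. After the program, !hit must hold.
Before r := (!b) || x: !hit
Before assert (!b) ==> b: ((!b) ==> b) && (!hit)
Then branch requires false; else branch requires ((!b) ==> b) && (!hit).
Before the if: (!(x || r)) && ((!(x || r)) ==> (((!b) ==> b) && (!hit)))
Before havoc u: (!(x || r)) && ((!(x || r)) ==> (((!b) ==> b) && (!hit)))
Then branch requires b && (!x) && (!(x || r)) && ((!(x || r)) ==> (((!b) ==> b) && (!hit))); else branch requires (!(x || hit)) && ((!(x || hit)) ==> (((!b) ==> b) && (!hit))).
Before the if: (b ==> (b && (!x) && (!(x || r)) && ((!(x || r)) ==> (((!b) ==> b) && (!hit))))) && ((!b) ==> ((!(x || hit)) && ((!(x || hit)) ==> (((!b) ==> b) && (!hit)))))
Answer: WP = (b ==> (b && (!x) && (!(x || r)) && ((!(x || r)) ==> (((!b) ==> b) && (!hit))))) && ((!b) ==> ((!(x || hit)) && ((!(x || hit)) ==> (((!b) ==> b) && (!hit)))))


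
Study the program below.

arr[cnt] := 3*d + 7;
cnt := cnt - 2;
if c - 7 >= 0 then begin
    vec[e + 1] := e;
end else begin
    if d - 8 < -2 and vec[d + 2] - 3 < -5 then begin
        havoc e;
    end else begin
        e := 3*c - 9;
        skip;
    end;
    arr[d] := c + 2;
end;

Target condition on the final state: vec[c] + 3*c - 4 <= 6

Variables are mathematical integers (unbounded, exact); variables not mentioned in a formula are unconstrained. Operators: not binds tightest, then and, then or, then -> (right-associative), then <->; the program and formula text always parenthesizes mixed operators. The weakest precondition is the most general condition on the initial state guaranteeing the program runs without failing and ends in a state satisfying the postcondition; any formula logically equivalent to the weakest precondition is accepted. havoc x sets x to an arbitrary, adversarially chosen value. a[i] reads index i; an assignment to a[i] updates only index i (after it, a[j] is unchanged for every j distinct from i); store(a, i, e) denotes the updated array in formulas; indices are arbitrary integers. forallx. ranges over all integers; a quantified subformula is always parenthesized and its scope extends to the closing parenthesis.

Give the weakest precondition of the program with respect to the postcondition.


Working backward. After the program, the postcondition vec[c] + 3*c - 4 <= 6 must hold; in canonical form it is vec[c] + 3*c <= 10.
Then branch requires store(vec, e + 1, e)[c] + 3*c <= 10; else branch requires ((d < 6 and vec[d + 2] < -2) -> vec[c] + 3*c <= 10) and ((not (d < 6 and vec[d + 2] < -2)) -> vec[c] + 3*c <= 10).
Before the if: (c >= 7 -> store(vec, e + 1, e)[c] + 3*c <= 10) and ((not (c >= 7)) -> (((d < 6 and vec[d + 2] < -2) -> vec[c] + 3*c <= 10) and ((not (d < 6 and vec[d + 2] < -2)) -> vec[c] + 3*c <= 10)))
Before cnt := cnt - 2: (c >= 7 -> store(vec, e + 1, e)[c] + 3*c <= 10) and ((not (c >= 7)) -> (((d < 6 and vec[d + 2] < -2) -> vec[c] + 3*c <= 10) and ((not (d < 6 and vec[d + 2] < -2)) -> vec[c] + 3*c <= 10)))
Before arr[cnt] := 3*d + 7: (c >= 7 -> store(vec, e + 1, e)[c] + 3*c <= 10) and ((not (c >= 7)) -> (((d < 6 and vec[d + 2] < -2) -> vec[c] + 3*c <= 10) and ((not (d < 6 and vec[d + 2] < -2)) -> vec[c] + 3*c <= 10)))
Answer: WP = (c >= 7 -> store(vec, e + 1, e)[c] + 3*c <= 10) and ((not (c >= 7)) -> (((d < 6 and vec[d + 2] < -2) -> vec[c] + 3*c <= 10) and ((not (d < 6 and vec[d + 2] < -2)) -> vec[c] + 3*c <= 10)))


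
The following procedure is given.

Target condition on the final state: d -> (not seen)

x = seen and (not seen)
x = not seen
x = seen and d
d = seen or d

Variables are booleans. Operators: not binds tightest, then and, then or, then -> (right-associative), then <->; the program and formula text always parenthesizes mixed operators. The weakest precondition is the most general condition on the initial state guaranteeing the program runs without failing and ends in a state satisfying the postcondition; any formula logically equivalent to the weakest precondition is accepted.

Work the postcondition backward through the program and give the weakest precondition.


Working backward. After the program, d -> (not seen) must hold.
Before d := seen or d: (seen or d) -> (not seen)
Before x := seen and d: (seen or d) -> (not seen)
Before x := not seen: (seen or d) -> (not seen)
Before x := seen and (not seen): (seen or d) -> (not seen)
Answer: WP = (seen or d) -> (not seen)


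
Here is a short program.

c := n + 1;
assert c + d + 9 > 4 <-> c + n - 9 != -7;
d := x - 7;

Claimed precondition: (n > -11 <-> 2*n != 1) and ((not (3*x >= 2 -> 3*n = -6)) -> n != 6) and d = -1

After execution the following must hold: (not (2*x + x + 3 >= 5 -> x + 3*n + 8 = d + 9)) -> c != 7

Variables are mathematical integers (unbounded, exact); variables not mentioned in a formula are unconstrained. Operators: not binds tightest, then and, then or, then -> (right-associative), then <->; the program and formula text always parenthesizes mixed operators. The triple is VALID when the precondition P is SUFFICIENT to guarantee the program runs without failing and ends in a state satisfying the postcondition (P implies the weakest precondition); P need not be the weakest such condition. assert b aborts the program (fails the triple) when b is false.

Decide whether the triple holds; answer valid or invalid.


Working backward. After the program, the postcondition (not (2*x + x + 3 >= 5 -> x + 3*n + 8 = d + 9)) -> c != 7 must hold; in canonical form it is (not (3*x >= 2 -> 3*n + x = d + 1)) -> c != 7.
Before d := x - 7: (not (3*x >= 2 -> 3*n = -6)) -> c != 7
Before assert c + d + 9 > 4 <-> c + n - 9 != -7: (c + d > -5 <-> c + n != 2) and ((not (3*x >= 2 -> 3*n = -6)) -> c != 7)
Before c := n + 1: (d + n > -6 <-> 2*n != 1) and ((not (3*x >= 2 -> 3*n = -6)) -> n != 6)
The weakest precondition is (d + n > -6 <-> 2*n != 1) and ((not (3*x >= 2 -> 3*n = -6)) -> n != 6).
Check whether (n > -11 <-> 2*n != 1) and ((not (3*x >= 2 -> 3*n = -6)) -> n != 6) and d = -1 implies it.
Countermodel: at the initial state d = -1, n = -10, x = 1, the precondition holds but the weakest precondition fails.
Answer: invalid


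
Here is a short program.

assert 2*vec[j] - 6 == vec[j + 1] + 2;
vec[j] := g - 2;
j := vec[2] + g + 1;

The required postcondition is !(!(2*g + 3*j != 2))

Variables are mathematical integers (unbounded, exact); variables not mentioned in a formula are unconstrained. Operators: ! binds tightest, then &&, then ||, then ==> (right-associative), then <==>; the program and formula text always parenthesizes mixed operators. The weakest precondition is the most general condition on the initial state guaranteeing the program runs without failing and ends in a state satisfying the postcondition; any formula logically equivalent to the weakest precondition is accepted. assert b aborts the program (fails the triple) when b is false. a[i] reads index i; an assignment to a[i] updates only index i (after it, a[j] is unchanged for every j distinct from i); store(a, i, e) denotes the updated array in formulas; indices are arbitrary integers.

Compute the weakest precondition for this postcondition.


Working backward. After the program, the postcondition !(!(2*g + 3*j != 2)) must hold; in canonical form it is 2*g + 3*j != 2.
Before j := vec[2] + g + 1: 3*vec[2] + 5*g != -1
Before vec[j] := g - 2: 3*store(vec, j, g - 2)[2] + 5*g != -1
Before assert 2*vec[j] - 6 == vec[j + 1] + 2: 2*vec[j] == vec[j + 1] + 8 && 3*store(vec, j, g - 2)[2] + 5*g != -1
Answer: WP = 2*vec[j] == vec[j + 1] + 8 && 3*store(vec, j, g - 2)[2] + 5*g != -1


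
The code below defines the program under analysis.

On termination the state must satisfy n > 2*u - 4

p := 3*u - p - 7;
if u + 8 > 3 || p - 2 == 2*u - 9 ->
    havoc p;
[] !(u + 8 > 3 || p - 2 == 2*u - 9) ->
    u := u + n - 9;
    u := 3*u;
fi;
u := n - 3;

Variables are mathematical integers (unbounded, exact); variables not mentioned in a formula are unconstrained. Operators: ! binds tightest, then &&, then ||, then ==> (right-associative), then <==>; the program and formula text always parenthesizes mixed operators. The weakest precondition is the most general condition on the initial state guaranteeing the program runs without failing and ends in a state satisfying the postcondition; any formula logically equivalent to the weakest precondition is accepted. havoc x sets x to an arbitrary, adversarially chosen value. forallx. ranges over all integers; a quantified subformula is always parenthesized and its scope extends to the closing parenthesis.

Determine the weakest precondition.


Working backward. After the program, n > 2*u - 4 must hold.
Before u := n - 3: n < 10
Then branch requires n < 10; else branch requires n < 10.
Before the if: ((u > -5 || p == 2*u - 7) ==> n < 10) && ((!(u > -5 || p == 2*u - 7)) ==> n < 10)
Before p := 3*u - p - 7: ((u > -5 || u == p) ==> n < 10) && ((!(u > -5 || u == p)) ==> n < 10)
Answer: WP = ((u > -5 || u == p) ==> n < 10) && ((!(u > -5 || u == p)) ==> n < 10)


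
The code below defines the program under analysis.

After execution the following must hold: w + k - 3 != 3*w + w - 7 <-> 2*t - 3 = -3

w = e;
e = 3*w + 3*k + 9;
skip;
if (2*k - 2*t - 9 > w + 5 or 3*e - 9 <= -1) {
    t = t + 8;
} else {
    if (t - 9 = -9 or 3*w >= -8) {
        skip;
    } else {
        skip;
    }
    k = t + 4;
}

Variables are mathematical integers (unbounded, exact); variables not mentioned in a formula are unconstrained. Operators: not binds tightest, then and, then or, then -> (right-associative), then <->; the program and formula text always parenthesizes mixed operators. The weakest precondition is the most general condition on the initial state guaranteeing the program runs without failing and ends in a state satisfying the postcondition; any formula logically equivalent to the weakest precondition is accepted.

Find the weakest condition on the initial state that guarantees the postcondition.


Working backward. After the program, the postcondition w + k - 3 != 3*w + w - 7 <-> 2*t - 3 = -3 must hold; in canonical form it is k != 3*w - 4 <-> 2*t = 0.
Then branch requires k != 3*w - 4 <-> 2*t = -16; else branch requires ((t = 0 or 3*w >= -8) -> (t != 3*w - 8 <-> 2*t = 0)) and ((not (t = 0 or 3*w >= -8)) -> (t != 3*w - 8 <-> 2*t = 0)).
Before the if: ((2*k > 2*t + w + 14 or 3*e <= 8) -> (k != 3*w - 4 <-> 2*t = -16)) and ((not (2*k > 2*t + w + 14 or 3*e <= 8)) -> (((t = 0 or 3*w >= -8) -> (t != 3*w - 8 <-> 2*t = 0)) and ((not (t = 0 or 3*w >= -8)) -> (t != 3*w - 8 <-> 2*t = 0))))
Before skip: ((2*k > 2*t + w + 14 or 3*e <= 8) -> (k != 3*w - 4 <-> 2*t = -16)) and ((not (2*k > 2*t + w + 14 or 3*e <= 8)) -> (((t = 0 or 3*w >= -8) -> (t != 3*w - 8 <-> 2*t = 0)) and ((not (t = 0 or 3*w >= -8)) -> (t != 3*w - 8 <-> 2*t = 0))))
Before e := 3*w + 3*k + 9: ((2*k > 2*t + w + 14 or 9*k + 9*w <= -19) -> (k != 3*w - 4 <-> 2*t = -16)) and ((not (2*k > 2*t + w + 14 or 9*k + 9*w <= -19)) -> (((t = 0 or 3*w >= -8) -> (t != 3*w - 8 <-> 2*t = 0)) and ((not (t = 0 or 3*w >= -8)) -> (t != 3*w - 8 <-> 2*t = 0))))
Before w := e: ((2*k > e + 2*t + 14 or 9*e + 9*k <= -19) -> (k != 3*e - 4 <-> 2*t = -16)) and ((not (2*k > e + 2*t + 14 or 9*e + 9*k <= -19)) -> (((t = 0 or 3*e >= -8) -> (t != 3*e - 8 <-> 2*t = 0)) and ((not (t = 0 or 3*e >= -8)) -> (t != 3*e - 8 <-> 2*t = 0))))
Answer: WP = ((2*k > e + 2*t + 14 or 9*e + 9*k <= -19) -> (k != 3*e - 4 <-> 2*t = -16)) and ((not (2*k > e + 2*t + 14 or 9*e + 9*k <= -19)) -> (((t = 0 or 3*e >= -8) -> (t != 3*e - 8 <-> 2*t = 0)) and ((not (t = 0 or 3*e >= -8)) -> (t != 3*e - 8 <-> 2*t = 0))))


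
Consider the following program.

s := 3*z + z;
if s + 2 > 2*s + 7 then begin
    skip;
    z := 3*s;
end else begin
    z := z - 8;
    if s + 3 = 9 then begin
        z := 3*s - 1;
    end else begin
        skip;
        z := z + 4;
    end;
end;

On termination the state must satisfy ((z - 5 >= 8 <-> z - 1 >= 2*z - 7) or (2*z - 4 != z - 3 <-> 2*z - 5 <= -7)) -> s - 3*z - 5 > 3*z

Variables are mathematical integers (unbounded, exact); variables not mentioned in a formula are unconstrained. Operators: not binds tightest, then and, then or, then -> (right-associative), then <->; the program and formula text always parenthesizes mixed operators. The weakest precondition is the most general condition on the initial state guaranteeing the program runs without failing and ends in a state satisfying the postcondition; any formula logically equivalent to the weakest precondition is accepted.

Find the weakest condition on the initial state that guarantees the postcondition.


Working backward. After the program, the postcondition ((z - 5 >= 8 <-> z - 1 >= 2*z - 7) or (2*z - 4 != z - 3 <-> 2*z - 5 <= -7)) -> s - 3*z - 5 > 3*z must hold; in canonical form it is ((z >= 13 <-> z <= 6) or (z != 1 <-> 2*z <= -2)) -> s > 6*z + 5.
Then branch requires ((3*s >= 13 <-> 3*s <= 6) or (3*s != 1 <-> 6*s <= -2)) -> 17*s < -5; else branch requires (s = 6 -> (((3*s >= 14 <-> 3*s <= 7) or (3*s != 2 <-> 6*s <= 0)) -> 17*s < 1)) and ((not (s = 6)) -> (((z >= 17 <-> z <= 10) or (z != 5 <-> 2*z <= 6)) -> s > 6*z - 19)).
Before the if: (s < -5 -> (((3*s >= 13 <-> 3*s <= 6) or (3*s != 1 <-> 6*s <= -2)) -> 17*s < -5)) and ((not (s < -5)) -> ((s = 6 -> (((3*s >= 14 <-> 3*s <= 7) or (3*s != 2 <-> 6*s <= 0)) -> 17*s < 1)) and ((not (s = 6)) -> (((z >= 17 <-> z <= 10) or (z != 5 <-> 2*z <= 6)) -> s > 6*z - 19))))
Before s := 3*z + z: (4*z < -5 -> (((12*z >= 13 <-> 12*z <= 6) or (12*z != 1 <-> 24*z <= -2)) -> 68*z < -5)) and ((not (4*z < -5)) -> ((4*z = 6 -> (((12*z >= 14 <-> 12*z <= 7) or (12*z != 2 <-> 24*z <= 0)) -> 68*z < 1)) and ((not (4*z = 6)) -> (((z >= 17 <-> z <= 10) or (z != 5 <-> 2*z <= 6)) -> 2*z < 19))))
Answer: WP = (4*z < -5 -> (((12*z >= 13 <-> 12*z <= 6) or (12*z != 1 <-> 24*z <= -2)) -> 68*z < -5)) and ((not (4*z < -5)) -> ((4*z = 6 -> (((12*z >= 14 <-> 12*z <= 7) or (12*z != 2 <-> 24*z <= 0)) -> 68*z < 1)) and ((not (4*z = 6)) -> (((z >= 17 <-> z <= 10) or (z != 5 <-> 2*z <= 6)) -> 2*z < 19))))


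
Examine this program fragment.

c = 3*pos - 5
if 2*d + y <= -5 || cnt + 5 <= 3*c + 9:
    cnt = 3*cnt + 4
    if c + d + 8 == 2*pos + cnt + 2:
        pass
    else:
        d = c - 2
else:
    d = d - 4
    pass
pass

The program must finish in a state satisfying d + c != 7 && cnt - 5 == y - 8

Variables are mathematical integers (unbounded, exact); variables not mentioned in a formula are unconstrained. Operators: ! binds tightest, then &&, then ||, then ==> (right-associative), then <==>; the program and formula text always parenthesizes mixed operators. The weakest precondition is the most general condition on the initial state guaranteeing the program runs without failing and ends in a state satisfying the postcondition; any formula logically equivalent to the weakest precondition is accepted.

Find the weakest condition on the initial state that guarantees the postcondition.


Working backward. After the program, the postcondition d + c != 7 && cnt - 5 == y - 8 must hold; in canonical form it is c + d != 7 && cnt == y - 3.
Before skip: c + d != 7 && cnt == y - 3
Then branch requires (c + d == 3*cnt + 2*pos - 2 ==> (c + d != 7 && 3*cnt == y - 7)) && ((!(c + d == 3*cnt + 2*pos - 2)) ==> (2*c != 9 && 3*cnt == y - 7)); else branch requires c + d != 11 && cnt == y - 3.
Before the if: ((2*d + y <= -5 || cnt <= 3*c + 4) ==> ((c + d == 3*cnt + 2*pos - 2 ==> (c + d != 7 && 3*cnt == y - 7)) && ((!(c + d == 3*cnt + 2*pos - 2)) ==> (2*c != 9 && 3*cnt == y - 7)))) && ((!(2*d + y <= -5 || cnt <= 3*c + 4)) ==> (c + d != 11 && cnt == y - 3))
Before c := 3*pos - 5: ((2*d + y <= -5 || cnt <= 9*pos - 11) ==> ((d + pos == 3*cnt + 3 ==> (d + 3*pos != 12 && 3*cnt == y - 7)) && ((!(d + pos == 3*cnt + 3)) ==> (6*pos != 19 && 3*cnt == y - 7)))) && ((!(2*d + y <= -5 || cnt <= 9*pos - 11)) ==> (d + 3*pos != 16 && cnt == y - 3))
Answer: WP = ((2*d + y <= -5 || cnt <= 9*pos - 11) ==> ((d + pos == 3*cnt + 3 ==> (d + 3*pos != 12 && 3*cnt == y - 7)) && ((!(d + pos == 3*cnt + 3)) ==> (6*pos != 19 && 3*cnt == y - 7)))) && ((!(2*d + y <= -5 || cnt <= 9*pos - 11)) ==> (d + 3*pos != 16 && cnt == y - 3))


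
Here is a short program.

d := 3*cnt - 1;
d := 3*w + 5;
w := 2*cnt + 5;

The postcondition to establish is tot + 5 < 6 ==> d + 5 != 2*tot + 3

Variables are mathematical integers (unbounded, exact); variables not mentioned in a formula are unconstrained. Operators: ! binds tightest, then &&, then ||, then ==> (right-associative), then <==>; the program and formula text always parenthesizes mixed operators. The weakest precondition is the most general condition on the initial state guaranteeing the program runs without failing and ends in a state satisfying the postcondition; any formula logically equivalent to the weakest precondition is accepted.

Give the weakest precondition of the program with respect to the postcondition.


Working backward. After the program, the postcondition tot + 5 < 6 ==> d + 5 != 2*tot + 3 must hold; in canonical form it is tot < 1 ==> d != 2*tot - 2.
Before w := 2*cnt + 5: tot < 1 ==> d != 2*tot - 2
Before d := 3*w + 5: tot < 1 ==> 3*w != 2*tot - 7
Before d := 3*cnt - 1: tot < 1 ==> 3*w != 2*tot - 7
Answer: WP = tot < 1 ==> 3*w != 2*tot - 7
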